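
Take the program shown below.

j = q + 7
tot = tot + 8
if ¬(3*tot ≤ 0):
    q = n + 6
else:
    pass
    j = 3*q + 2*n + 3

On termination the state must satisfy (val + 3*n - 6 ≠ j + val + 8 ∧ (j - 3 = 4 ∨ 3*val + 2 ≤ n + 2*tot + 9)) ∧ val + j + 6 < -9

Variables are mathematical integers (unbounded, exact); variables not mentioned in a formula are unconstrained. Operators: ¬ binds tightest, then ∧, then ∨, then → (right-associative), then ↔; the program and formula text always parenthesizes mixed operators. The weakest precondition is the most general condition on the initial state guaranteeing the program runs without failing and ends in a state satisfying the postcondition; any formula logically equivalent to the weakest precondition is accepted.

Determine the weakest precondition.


Working backward. After the program, the postcondition (val + 3*n - 6 ≠ j + val + 8 ∧ (j - 3 = 4 ∨ 3*val + 2 ≤ n + 2*tot + 9)) ∧ val + j + 6 < -9 must hold; in canonical form it is 3*n ≠ j + 14 ∧ (j = 7 ∨ 3*val ≤ n + 2*tot + 7) ∧ j + val < -15.
Then branch requires 3*n ≠ j + 14 ∧ (j = 7 ∨ 3*val ≤ n + 2*tot + 7) ∧ j + val < -15; else branch requires n ≠ 3*q + 17 ∧ (2*n + 3*q = 4 ∨ 3*val ≤ n + 2*tot + 7) ∧ 2*n + 3*q + val < -18.
Before the if: ((¬(3*tot ≤ 0)) → (3*n ≠ j + 14 ∧ (j = 7 ∨ 3*val ≤ n + 2*tot + 7) ∧ j + val < -15)) ∧ (3*tot ≤ 0 → (n ≠ 3*q + 17 ∧ (2*n + 3*q = 4 ∨ 3*val ≤ n + 2*tot + 7) ∧ 2*n + 3*q + val < -18))
Before tot := tot + 8: ((¬(3*tot ≤ -24)) → (3*n ≠ j + 14 ∧ (j = 7 ∨ 3*val ≤ n + 2*tot + 23) ∧ j + val < -15)) ∧ (3*tot ≤ -24 → (n ≠ 3*q + 17 ∧ (2*n + 3*q = 4 ∨ 3*val ≤ n + 2*tot + 23) ∧ 2*n + 3*q + val < -18))
Before j := q + 7: ((¬(3*tot ≤ -24)) → (3*n ≠ q + 21 ∧ (q = 0 ∨ 3*val ≤ n + 2*tot + 23) ∧ q + val < -22)) ∧ (3*tot ≤ -24 → (n ≠ 3*q + 17 ∧ (2*n + 3*q = 4 ∨ 3*val ≤ n + 2*tot + 23) ∧ 2*n + 3*q + val < -18))
Answer: WP = ((¬(3*tot ≤ -24)) → (3*n ≠ q + 21 ∧ (q = 0 ∨ 3*val ≤ n + 2*tot + 23) ∧ q + val < -22)) ∧ (3*tot ≤ -24 → (n ≠ 3*q + 17 ∧ (2*n + 3*q = 4 ∨ 3*val ≤ n + 2*tot + 23) ∧ 2*n + 3*q + val < -18))


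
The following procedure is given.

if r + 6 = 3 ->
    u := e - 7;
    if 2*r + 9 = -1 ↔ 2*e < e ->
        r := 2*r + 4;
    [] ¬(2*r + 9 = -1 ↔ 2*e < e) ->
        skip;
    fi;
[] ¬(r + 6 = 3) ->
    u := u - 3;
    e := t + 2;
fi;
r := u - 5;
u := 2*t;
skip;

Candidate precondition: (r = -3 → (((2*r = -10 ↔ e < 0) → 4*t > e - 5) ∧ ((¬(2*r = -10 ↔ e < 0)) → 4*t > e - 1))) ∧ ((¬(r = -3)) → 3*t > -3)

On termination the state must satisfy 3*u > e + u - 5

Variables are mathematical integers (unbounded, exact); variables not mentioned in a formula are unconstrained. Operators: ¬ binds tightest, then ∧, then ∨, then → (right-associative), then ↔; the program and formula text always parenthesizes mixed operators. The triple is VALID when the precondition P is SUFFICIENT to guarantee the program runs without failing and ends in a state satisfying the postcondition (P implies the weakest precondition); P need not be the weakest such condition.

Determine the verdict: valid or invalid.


Working backward. After the program, the postcondition 3*u > e + u - 5 must hold; in canonical form it is 2*u > e - 5.
Before skip: 2*u > e - 5
Before u := 2*t: 4*t > e - 5
Before r := u - 5: 4*t > e - 5
Then branch requires ((2*r = -10 ↔ e < 0) → 4*t > e - 5) ∧ ((¬(2*r = -10 ↔ e < 0)) → 4*t > e - 5); else branch requires 3*t > -3.
Before the if: (r = -3 → (((2*r = -10 ↔ e < 0) → 4*t > e - 5) ∧ ((¬(2*r = -10 ↔ e < 0)) → 4*t > e - 5))) ∧ ((¬(r = -3)) → 3*t > -3)
The weakest precondition is (r = -3 → (((2*r = -10 ↔ e < 0) → 4*t > e - 5) ∧ ((¬(2*r = -10 ↔ e < 0)) → 4*t > e - 5))) ∧ ((¬(r = -3)) → 3*t > -3).
Check whether (r = -3 → (((2*r = -10 ↔ e < 0) → 4*t > e - 5) ∧ ((¬(2*r = -10 ↔ e < 0)) → 4*t > e - 1))) ∧ ((¬(r = -3)) → 3*t > -3) implies it.
Every state satisfying the precondition satisfies the weakest precondition: the implication holds.
Answer: valid


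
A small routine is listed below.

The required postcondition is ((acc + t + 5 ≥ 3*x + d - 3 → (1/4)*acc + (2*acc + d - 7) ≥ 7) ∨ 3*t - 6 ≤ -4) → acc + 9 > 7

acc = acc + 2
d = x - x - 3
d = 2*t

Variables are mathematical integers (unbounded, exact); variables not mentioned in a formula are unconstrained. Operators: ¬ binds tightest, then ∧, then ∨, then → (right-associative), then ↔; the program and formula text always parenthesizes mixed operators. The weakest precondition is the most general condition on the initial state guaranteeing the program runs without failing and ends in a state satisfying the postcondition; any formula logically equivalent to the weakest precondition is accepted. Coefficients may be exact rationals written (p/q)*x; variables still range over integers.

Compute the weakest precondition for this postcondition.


Working backward. After the program, the postcondition ((acc + t + 5 ≥ 3*x + d - 3 → (1/4)*acc + (2*acc + d - 7) ≥ 7) ∨ 3*t - 6 ≤ -4) → acc + 9 > 7 must hold; in canonical form it is ((acc + t ≥ d + 3*x - 8 → (9/4)*acc + d ≥ 14) ∨ 3*t ≤ 2) → acc > -2.
Before d := 2*t: ((acc ≥ t + 3*x - 8 → (9/4)*acc + 2*t ≥ 14) ∨ 3*t ≤ 2) → acc > -2
Before d := x - x - 3: ((acc ≥ t + 3*x - 8 → (9/4)*acc + 2*t ≥ 14) ∨ 3*t ≤ 2) → acc > -2
Before acc := acc + 2: ((acc ≥ t + 3*x - 10 → (9/4)*acc + 2*t ≥ 19/2) ∨ 3*t ≤ 2) → acc > -4
Answer: WP = ((acc ≥ t + 3*x - 10 → (9/4)*acc + 2*t ≥ 19/2) ∨ 3*t ≤ 2) → acc > -4


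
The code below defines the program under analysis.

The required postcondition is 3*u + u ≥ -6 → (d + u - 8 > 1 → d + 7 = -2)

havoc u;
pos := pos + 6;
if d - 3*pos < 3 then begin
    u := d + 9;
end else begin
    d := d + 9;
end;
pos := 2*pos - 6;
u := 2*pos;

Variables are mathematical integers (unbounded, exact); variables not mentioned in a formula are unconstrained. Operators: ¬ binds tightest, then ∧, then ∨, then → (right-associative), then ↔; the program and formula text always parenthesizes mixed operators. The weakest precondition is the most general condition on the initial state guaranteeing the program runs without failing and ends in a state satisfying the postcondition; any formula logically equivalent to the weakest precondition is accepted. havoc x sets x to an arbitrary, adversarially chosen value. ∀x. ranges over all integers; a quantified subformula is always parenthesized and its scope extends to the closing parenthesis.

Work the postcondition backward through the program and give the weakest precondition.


Working backward. After the program, the postcondition 3*u + u ≥ -6 → (d + u - 8 > 1 → d + 7 = -2) must hold; in canonical form it is 4*u ≥ -6 → (d + u > 9 → d = -9).
Before u := 2*pos: 8*pos ≥ -6 → (d + 2*pos > 9 → d = -9)
Before pos := 2*pos - 6: 16*pos ≥ 42 → (d + 4*pos > 21 → d = -9)
Then branch requires 16*pos ≥ 42 → (d + 4*pos > 21 → d = -9); else branch requires 16*pos ≥ 42 → (d + 4*pos > 12 → d = -18).
Before the if: (d < 3*pos + 3 → (16*pos ≥ 42 → (d + 4*pos > 21 → d = -9))) ∧ ((¬(d < 3*pos + 3)) → (16*pos ≥ 42 → (d + 4*pos > 12 → d = -18)))
Before pos := pos + 6: (d < 3*pos + 21 → (16*pos ≥ -54 → (d + 4*pos > -3 → d = -9))) ∧ ((¬(d < 3*pos + 21)) → (16*pos ≥ -54 → (d + 4*pos > -12 → d = -18)))
Before havoc u: (d < 3*pos + 21 → (16*pos ≥ -54 → (d + 4*pos > -3 → d = -9))) ∧ ((¬(d < 3*pos + 21)) → (16*pos ≥ -54 → (d + 4*pos > -12 → d = -18)))
Answer: WP = (d < 3*pos + 21 → (16*pos ≥ -54 → (d + 4*pos > -3 → d = -9))) ∧ ((¬(d < 3*pos + 21)) → (16*pos ≥ -54 → (d + 4*pos > -12 → d = -18)))


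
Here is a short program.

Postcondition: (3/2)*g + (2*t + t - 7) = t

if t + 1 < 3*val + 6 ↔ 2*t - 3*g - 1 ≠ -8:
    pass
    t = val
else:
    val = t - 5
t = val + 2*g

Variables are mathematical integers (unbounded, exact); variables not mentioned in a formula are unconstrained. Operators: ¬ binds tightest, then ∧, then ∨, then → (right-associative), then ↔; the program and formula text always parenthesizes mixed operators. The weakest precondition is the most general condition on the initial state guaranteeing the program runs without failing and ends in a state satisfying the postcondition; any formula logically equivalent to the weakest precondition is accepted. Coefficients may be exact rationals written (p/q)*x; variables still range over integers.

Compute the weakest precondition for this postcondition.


Working backward. After the program, the postcondition (3/2)*g + (2*t + t - 7) = t must hold; in canonical form it is (3/2)*g + 2*t = 7.
Before t := val + 2*g: (11/2)*g + 2*val = 7
Then branch requires (11/2)*g + 2*val = 7; else branch requires (11/2)*g + 2*t = 17.
Before the if: ((t < 3*val + 5 ↔ 2*t ≠ 3*g - 7) → (11/2)*g + 2*val = 7) ∧ ((¬(t < 3*val + 5 ↔ 2*t ≠ 3*g - 7)) → (11/2)*g + 2*t = 17)
Answer: WP = ((t < 3*val + 5 ↔ 2*t ≠ 3*g - 7) → (11/2)*g + 2*val = 7) ∧ ((¬(t < 3*val + 5 ↔ 2*t ≠ 3*g - 7)) → (11/2)*g + 2*t = 17)


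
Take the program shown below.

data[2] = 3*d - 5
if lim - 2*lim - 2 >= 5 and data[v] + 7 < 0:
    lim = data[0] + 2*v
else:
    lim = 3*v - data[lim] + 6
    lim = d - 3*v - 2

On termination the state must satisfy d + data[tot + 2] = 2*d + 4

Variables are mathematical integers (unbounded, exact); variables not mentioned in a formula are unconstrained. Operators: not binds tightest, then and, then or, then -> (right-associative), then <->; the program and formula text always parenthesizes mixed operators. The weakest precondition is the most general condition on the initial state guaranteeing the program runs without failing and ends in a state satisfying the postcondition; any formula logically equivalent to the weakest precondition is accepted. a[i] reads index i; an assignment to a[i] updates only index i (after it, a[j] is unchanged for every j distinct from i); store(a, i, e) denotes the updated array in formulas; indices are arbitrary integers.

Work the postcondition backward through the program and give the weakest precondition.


Working backward. After the program, the postcondition d + data[tot + 2] = 2*d + 4 must hold; in canonical form it is data[tot + 2] = d + 4.
Then branch requires data[tot + 2] = d + 4; else branch requires data[tot + 2] = d + 4.
Before the if: ((lim <= -7 and data[v] < -7) -> data[tot + 2] = d + 4) and ((not (lim <= -7 and data[v] < -7)) -> data[tot + 2] = d + 4)
Before data[2] := 3*d - 5: ((lim <= -7 and store(data, 2, 3*d - 5)[v] < -7) -> store(data, 2, 3*d - 5)[tot + 2] = d + 4) and ((not (lim <= -7 and store(data, 2, 3*d - 5)[v] < -7)) -> store(data, 2, 3*d - 5)[tot + 2] = d + 4)
Answer: WP = ((lim <= -7 and store(data, 2, 3*d - 5)[v] < -7) -> store(data, 2, 3*d - 5)[tot + 2] = d + 4) and ((not (lim <= -7 and store(data, 2, 3*d - 5)[v] < -7)) -> store(data, 2, 3*d - 5)[tot + 2] = d + 4)


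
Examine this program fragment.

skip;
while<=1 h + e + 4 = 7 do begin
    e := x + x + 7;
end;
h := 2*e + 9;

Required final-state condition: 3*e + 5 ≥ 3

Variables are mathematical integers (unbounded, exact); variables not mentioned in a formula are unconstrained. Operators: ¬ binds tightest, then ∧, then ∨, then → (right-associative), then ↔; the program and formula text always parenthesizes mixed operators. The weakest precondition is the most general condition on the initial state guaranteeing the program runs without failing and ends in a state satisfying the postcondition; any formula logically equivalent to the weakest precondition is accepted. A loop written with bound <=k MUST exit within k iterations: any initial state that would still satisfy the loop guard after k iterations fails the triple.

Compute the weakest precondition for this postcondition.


Working backward. After the program, the postcondition 3*e + 5 ≥ 3 must hold; in canonical form it is 3*e ≥ -2.
Before h := 2*e + 9: 3*e ≥ -2
Before the loop (bound <=1), unroll the exhaustion recursion (WP_0 = exit-now case; WP_j = one more guarded iteration, up to j = 1):
  WP_0: (¬(e + h = 3)) ∧ 3*e ≥ -2
  WP_1: (e + h = 3 → ((¬(h + 2*x = -4)) ∧ 6*x ≥ -23)) ∧ ((¬(e + h = 3)) → 3*e ≥ -2)
So before the loop: (e + h = 3 → ((¬(h + 2*x = -4)) ∧ 6*x ≥ -23)) ∧ ((¬(e + h = 3)) → 3*e ≥ -2)
Before skip: (e + h = 3 → ((¬(h + 2*x = -4)) ∧ 6*x ≥ -23)) ∧ ((¬(e + h = 3)) → 3*e ≥ -2)
Answer: WP = (e + h = 3 → ((¬(h + 2*x = -4)) ∧ 6*x ≥ -23)) ∧ ((¬(e + h = 3)) → 3*e ≥ -2)


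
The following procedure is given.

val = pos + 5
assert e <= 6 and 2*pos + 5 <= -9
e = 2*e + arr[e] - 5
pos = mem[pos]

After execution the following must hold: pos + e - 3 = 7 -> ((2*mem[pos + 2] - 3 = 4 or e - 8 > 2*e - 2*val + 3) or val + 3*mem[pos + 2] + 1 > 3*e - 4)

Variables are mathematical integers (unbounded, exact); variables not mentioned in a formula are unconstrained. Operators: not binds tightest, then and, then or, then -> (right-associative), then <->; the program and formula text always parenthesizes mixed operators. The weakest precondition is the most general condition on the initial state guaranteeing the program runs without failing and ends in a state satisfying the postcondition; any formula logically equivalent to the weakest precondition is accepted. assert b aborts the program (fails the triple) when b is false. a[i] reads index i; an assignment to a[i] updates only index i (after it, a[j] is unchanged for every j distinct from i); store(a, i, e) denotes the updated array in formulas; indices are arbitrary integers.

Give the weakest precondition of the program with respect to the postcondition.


Working backward. After the program, the postcondition pos + e - 3 = 7 -> ((2*mem[pos + 2] - 3 = 4 or e - 8 > 2*e - 2*val + 3) or val + 3*mem[pos + 2] + 1 > 3*e - 4) must hold; in canonical form it is e + pos = 10 -> (2*mem[pos + 2] = 7 or 2*val > e + 11 or 3*mem[pos + 2] + val > 3*e - 5).
Before pos := mem[pos]: mem[pos] + e = 10 -> (2*mem[mem[pos] + 2] = 7 or 2*val > e + 11 or 3*mem[mem[pos] + 2] + val > 3*e - 5)
Before e := 2*e + arr[e] - 5: arr[e] + mem[pos] + 2*e = 15 -> (2*mem[mem[pos] + 2] = 7 or 2*val > arr[e] + 2*e + 6 or 3*mem[mem[pos] + 2] + val > 3*arr[e] + 6*e - 20)
Before assert e <= 6 and 2*pos + 5 <= -9: e <= 6 and 2*pos <= -14 and (arr[e] + mem[pos] + 2*e = 15 -> (2*mem[mem[pos] + 2] = 7 or 2*val > arr[e] + 2*e + 6 or 3*mem[mem[pos] + 2] + val > 3*arr[e] + 6*e - 20))
Before val := pos + 5: e <= 6 and 2*pos <= -14 and (arr[e] + mem[pos] + 2*e = 15 -> (2*mem[mem[pos] + 2] = 7 or 2*pos > arr[e] + 2*e - 4 or 3*mem[mem[pos] + 2] + pos > 3*arr[e] + 6*e - 25))
Answer: WP = e <= 6 and 2*pos <= -14 and (arr[e] + mem[pos] + 2*e = 15 -> (2*mem[mem[pos] + 2] = 7 or 2*pos > arr[e] + 2*e - 4 or 3*mem[mem[pos] + 2] + pos > 3*arr[e] + 6*e - 25))


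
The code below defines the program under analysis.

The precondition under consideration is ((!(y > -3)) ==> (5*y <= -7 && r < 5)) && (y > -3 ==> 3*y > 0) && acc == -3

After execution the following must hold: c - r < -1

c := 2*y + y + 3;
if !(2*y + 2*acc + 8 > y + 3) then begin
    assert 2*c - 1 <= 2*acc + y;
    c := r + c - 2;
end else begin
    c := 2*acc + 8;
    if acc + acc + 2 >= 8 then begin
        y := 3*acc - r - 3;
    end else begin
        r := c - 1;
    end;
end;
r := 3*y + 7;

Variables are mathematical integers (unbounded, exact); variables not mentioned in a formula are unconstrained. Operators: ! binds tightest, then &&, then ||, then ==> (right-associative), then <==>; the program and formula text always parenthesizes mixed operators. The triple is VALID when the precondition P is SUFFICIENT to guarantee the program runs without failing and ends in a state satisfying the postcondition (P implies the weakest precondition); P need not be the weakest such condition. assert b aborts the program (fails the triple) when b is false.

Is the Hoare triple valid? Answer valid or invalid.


Working backward. After the program, the postcondition c - r < -1 must hold; in canonical form it is c < r - 1.
Before r := 3*y + 7: c < 3*y + 6
Then branch requires 2*c <= 2*acc + y + 1 && c + r < 3*y + 8; else branch requires (2*acc >= 6 ==> 3*r < 7*acc - 11) && ((!(2*acc >= 6)) ==> 2*acc < 3*y - 2).
Before the if: ((!(2*acc + y > -5)) ==> (2*c <= 2*acc + y + 1 && c + r < 3*y + 8)) && (2*acc + y > -5 ==> ((2*acc >= 6 ==> 3*r < 7*acc - 11) && ((!(2*acc >= 6)) ==> 2*acc < 3*y - 2)))
Before c := 2*y + y + 3: ((!(2*acc + y > -5)) ==> (5*y <= 2*acc - 5 && r < 5)) && (2*acc + y > -5 ==> ((2*acc >= 6 ==> 3*r < 7*acc - 11) && ((!(2*acc >= 6)) ==> 2*acc < 3*y - 2)))
The weakest precondition is ((!(2*acc + y > -5)) ==> (5*y <= 2*acc - 5 && r < 5)) && (2*acc + y > -5 ==> ((2*acc >= 6 ==> 3*r < 7*acc - 11) && ((!(2*acc >= 6)) ==> 2*acc < 3*y - 2))).
Check whether ((!(y > -3)) ==> (5*y <= -7 && r < 5)) && (y > -3 ==> 3*y > 0) && acc == -3 implies it.
Countermodel: at the initial state acc = -3, r = 4, y = 1, the precondition holds but the weakest precondition fails.
Answer: invalid


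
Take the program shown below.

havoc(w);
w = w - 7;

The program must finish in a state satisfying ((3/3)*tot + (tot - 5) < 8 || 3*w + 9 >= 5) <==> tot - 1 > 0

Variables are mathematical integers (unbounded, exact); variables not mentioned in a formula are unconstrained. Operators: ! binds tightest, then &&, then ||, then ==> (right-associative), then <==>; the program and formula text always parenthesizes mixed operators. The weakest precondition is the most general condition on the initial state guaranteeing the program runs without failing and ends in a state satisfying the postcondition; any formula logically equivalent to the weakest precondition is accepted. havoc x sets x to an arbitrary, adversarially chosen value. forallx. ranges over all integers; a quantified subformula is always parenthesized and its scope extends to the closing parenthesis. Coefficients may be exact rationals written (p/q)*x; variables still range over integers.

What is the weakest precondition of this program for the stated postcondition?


Working backward. After the program, the postcondition ((3/3)*tot + (tot - 5) < 8 || 3*w + 9 >= 5) <==> tot - 1 > 0 must hold; in canonical form it is (2*tot < 13 || 3*w >= -4) <==> tot > 1.
Before w := w - 7: (2*tot < 13 || 3*w >= 17) <==> tot > 1
Before havoc w: forall w_1. ((2*tot < 13 || 3*w_1 >= 17) <==> tot > 1)
Answer: WP = forall w_1. ((2*tot < 13 || 3*w_1 >= 17) <==> tot > 1)


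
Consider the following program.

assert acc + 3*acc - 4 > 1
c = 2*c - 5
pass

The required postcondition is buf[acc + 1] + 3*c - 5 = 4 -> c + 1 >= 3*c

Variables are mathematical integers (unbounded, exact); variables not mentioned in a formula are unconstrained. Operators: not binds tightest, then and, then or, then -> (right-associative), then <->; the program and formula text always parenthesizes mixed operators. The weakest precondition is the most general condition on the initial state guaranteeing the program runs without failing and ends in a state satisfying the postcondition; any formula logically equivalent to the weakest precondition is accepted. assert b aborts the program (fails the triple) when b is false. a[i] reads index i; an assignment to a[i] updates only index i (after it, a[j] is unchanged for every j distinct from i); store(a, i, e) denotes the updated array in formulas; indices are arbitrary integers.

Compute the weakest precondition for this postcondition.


Working backward. After the program, the postcondition buf[acc + 1] + 3*c - 5 = 4 -> c + 1 >= 3*c must hold; in canonical form it is buf[acc + 1] + 3*c = 9 -> 2*c <= 1.
Before skip: buf[acc + 1] + 3*c = 9 -> 2*c <= 1
Before c := 2*c - 5: buf[acc + 1] + 6*c = 24 -> 4*c <= 11
Before assert acc + 3*acc - 4 > 1: 4*acc > 5 and (buf[acc + 1] + 6*c = 24 -> 4*c <= 11)
Answer: WP = 4*acc > 5 and (buf[acc + 1] + 6*c = 24 -> 4*c <= 11)


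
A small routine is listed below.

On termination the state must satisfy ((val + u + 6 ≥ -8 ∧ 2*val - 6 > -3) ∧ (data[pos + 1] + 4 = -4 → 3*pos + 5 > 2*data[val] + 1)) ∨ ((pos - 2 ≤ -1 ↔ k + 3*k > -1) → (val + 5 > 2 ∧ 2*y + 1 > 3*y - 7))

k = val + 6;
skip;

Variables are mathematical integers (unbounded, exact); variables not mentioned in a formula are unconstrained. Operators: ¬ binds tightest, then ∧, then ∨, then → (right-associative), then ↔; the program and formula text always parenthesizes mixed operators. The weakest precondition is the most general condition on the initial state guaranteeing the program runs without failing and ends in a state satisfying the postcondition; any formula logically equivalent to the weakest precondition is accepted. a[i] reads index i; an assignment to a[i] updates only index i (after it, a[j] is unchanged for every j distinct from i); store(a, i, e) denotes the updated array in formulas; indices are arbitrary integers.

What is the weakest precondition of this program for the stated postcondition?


Working backward. After the program, the postcondition ((val + u + 6 ≥ -8 ∧ 2*val - 6 > -3) ∧ (data[pos + 1] + 4 = -4 → 3*pos + 5 > 2*data[val] + 1)) ∨ ((pos - 2 ≤ -1 ↔ k + 3*k > -1) → (val + 5 > 2 ∧ 2*y + 1 > 3*y - 7)) must hold; in canonical form it is (u + val ≥ -14 ∧ 2*val > 3 ∧ (data[pos + 1] = -8 → 3*pos > 2*data[val] - 4)) ∨ ((pos ≤ 1 ↔ 4*k > -1) → (val > -3 ∧ y < 8)).
Before skip: (u + val ≥ -14 ∧ 2*val > 3 ∧ (data[pos + 1] = -8 → 3*pos > 2*data[val] - 4)) ∨ ((pos ≤ 1 ↔ 4*k > -1) → (val > -3 ∧ y < 8))
Before k := val + 6: (u + val ≥ -14 ∧ 2*val > 3 ∧ (data[pos + 1] = -8 → 3*pos > 2*data[val] - 4)) ∨ ((pos ≤ 1 ↔ 4*val > -25) → (val > -3 ∧ y < 8))
Answer: WP = (u + val ≥ -14 ∧ 2*val > 3 ∧ (data[pos + 1] = -8 → 3*pos > 2*data[val] - 4)) ∨ ((pos ≤ 1 ↔ 4*val > -25) → (val > -3 ∧ y < 8))


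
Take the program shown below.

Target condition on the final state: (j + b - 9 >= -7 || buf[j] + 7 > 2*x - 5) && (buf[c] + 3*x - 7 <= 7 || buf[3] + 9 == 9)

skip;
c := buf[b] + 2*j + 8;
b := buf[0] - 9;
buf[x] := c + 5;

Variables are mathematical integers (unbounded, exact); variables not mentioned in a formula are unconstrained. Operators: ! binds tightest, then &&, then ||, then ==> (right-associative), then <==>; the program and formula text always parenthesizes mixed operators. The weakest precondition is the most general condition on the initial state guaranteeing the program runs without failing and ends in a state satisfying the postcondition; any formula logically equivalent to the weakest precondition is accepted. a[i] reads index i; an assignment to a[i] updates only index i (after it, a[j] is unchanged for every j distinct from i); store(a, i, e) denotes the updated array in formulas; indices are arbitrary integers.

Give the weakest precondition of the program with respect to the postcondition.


Working backward. After the program, the postcondition (j + b - 9 >= -7 || buf[j] + 7 > 2*x - 5) && (buf[c] + 3*x - 7 <= 7 || buf[3] + 9 == 9) must hold; in canonical form it is (b + j >= 2 || buf[j] > 2*x - 12) && (buf[c] + 3*x <= 14 || buf[3] == 0).
Before buf[x] := c + 5: (b + j >= 2 || store(buf, x, c + 5)[j] > 2*x - 12) && (store(buf, x, c + 5)[c] + 3*x <= 14 || store(buf, x, c + 5)[3] == 0)
Before b := buf[0] - 9: (buf[0] + j >= 11 || store(buf, x, c + 5)[j] > 2*x - 12) && (store(buf, x, c + 5)[c] + 3*x <= 14 || store(buf, x, c + 5)[3] == 0)
Before c := buf[b] + 2*j + 8: (buf[0] + j >= 11 || store(buf, x, buf[b] + 2*j + 13)[j] > 2*x - 12) && (store(buf, x, buf[b] + 2*j + 13)[buf[b] + 2*j + 8] + 3*x <= 14 || store(buf, x, buf[b] + 2*j + 13)[3] == 0)
Before skip: (buf[0] + j >= 11 || store(buf, x, buf[b] + 2*j + 13)[j] > 2*x - 12) && (store(buf, x, buf[b] + 2*j + 13)[buf[b] + 2*j + 8] + 3*x <= 14 || store(buf, x, buf[b] + 2*j + 13)[3] == 0)
Answer: WP = (buf[0] + j >= 11 || store(buf, x, buf[b] + 2*j + 13)[j] > 2*x - 12) && (store(buf, x, buf[b] + 2*j + 13)[buf[b] + 2*j + 8] + 3*x <= 14 || store(buf, x, buf[b] + 2*j + 13)[3] == 0)


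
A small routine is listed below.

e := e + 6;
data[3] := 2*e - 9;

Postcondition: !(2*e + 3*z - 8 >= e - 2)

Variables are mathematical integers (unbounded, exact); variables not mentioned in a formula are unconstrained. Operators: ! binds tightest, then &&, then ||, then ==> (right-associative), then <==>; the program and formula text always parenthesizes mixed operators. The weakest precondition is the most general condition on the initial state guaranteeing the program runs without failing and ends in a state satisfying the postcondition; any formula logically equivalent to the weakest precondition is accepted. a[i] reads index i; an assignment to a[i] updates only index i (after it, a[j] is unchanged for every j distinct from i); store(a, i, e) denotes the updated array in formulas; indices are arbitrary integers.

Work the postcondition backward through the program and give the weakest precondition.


Working backward. After the program, the postcondition !(2*e + 3*z - 8 >= e - 2) must hold; in canonical form it is !(e + 3*z >= 6).
Before data[3] := 2*e - 9: !(e + 3*z >= 6)
Before e := e + 6: !(e + 3*z >= 0)
Answer: WP = !(e + 3*z >= 0)


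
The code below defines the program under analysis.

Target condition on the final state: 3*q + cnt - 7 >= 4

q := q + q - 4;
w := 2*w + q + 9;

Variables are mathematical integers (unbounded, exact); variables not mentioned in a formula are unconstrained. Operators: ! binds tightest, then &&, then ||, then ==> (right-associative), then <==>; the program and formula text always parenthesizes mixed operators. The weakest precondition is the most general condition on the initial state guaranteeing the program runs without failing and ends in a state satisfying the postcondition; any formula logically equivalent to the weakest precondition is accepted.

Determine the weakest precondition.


Working backward. After the program, the postcondition 3*q + cnt - 7 >= 4 must hold; in canonical form it is cnt + 3*q >= 11.
Before w := 2*w + q + 9: cnt + 3*q >= 11
Before q := q + q - 4: cnt + 6*q >= 23
Answer: WP = cnt + 6*q >= 23


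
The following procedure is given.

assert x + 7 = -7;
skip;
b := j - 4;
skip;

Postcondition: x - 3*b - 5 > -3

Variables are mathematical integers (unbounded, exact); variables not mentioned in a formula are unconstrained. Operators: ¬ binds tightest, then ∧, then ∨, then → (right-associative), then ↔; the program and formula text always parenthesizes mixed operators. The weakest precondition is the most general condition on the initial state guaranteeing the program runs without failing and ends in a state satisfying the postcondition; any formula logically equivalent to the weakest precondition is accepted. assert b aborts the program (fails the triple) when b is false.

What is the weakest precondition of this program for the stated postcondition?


Working backward. After the program, the postcondition x - 3*b - 5 > -3 must hold; in canonical form it is x > 3*b + 2.
Before skip: x > 3*b + 2
Before b := j - 4: x > 3*j - 10
Before skip: x > 3*j - 10
Before assert x + 7 = -7: x = -14 ∧ x > 3*j - 10
Answer: WP = x = -14 ∧ x > 3*j - 10


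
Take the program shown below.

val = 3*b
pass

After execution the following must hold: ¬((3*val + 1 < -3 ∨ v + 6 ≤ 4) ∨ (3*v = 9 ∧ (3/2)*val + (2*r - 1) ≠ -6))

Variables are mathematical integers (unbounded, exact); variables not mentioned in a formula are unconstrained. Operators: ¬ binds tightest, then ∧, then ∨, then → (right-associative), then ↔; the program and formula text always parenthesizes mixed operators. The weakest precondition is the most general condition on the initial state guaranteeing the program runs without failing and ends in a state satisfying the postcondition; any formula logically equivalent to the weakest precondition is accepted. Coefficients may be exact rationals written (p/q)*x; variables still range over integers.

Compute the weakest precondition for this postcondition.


Working backward. After the program, the postcondition ¬((3*val + 1 < -3 ∨ v + 6 ≤ 4) ∨ (3*v = 9 ∧ (3/2)*val + (2*r - 1) ≠ -6)) must hold; in canonical form it is ¬(3*val < -4 ∨ v ≤ -2 ∨ (3*v = 9 ∧ 2*r + (3/2)*val ≠ -5)).
Before skip: ¬(3*val < -4 ∨ v ≤ -2 ∨ (3*v = 9 ∧ 2*r + (3/2)*val ≠ -5))
Before val := 3*b: ¬(9*b < -4 ∨ v ≤ -2 ∨ (3*v = 9 ∧ (9/2)*b + 2*r ≠ -5))
Answer: WP = ¬(9*b < -4 ∨ v ≤ -2 ∨ (3*v = 9 ∧ (9/2)*b + 2*r ≠ -5))


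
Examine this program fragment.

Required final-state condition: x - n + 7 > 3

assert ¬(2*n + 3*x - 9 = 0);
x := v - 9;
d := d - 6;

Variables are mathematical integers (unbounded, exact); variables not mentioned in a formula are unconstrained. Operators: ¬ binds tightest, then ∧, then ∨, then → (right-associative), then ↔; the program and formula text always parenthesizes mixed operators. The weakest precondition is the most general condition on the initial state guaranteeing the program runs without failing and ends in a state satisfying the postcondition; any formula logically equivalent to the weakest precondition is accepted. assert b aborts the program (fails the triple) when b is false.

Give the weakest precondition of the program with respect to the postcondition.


Working backward. After the program, the postcondition x - n + 7 > 3 must hold; in canonical form it is x > n - 4.
Before d := d - 6: x > n - 4
Before x := v - 9: v > n + 5
Before assert ¬(2*n + 3*x - 9 = 0): (¬(2*n + 3*x = 9)) ∧ v > n + 5
Answer: WP = (¬(2*n + 3*x = 9)) ∧ v > n + 5


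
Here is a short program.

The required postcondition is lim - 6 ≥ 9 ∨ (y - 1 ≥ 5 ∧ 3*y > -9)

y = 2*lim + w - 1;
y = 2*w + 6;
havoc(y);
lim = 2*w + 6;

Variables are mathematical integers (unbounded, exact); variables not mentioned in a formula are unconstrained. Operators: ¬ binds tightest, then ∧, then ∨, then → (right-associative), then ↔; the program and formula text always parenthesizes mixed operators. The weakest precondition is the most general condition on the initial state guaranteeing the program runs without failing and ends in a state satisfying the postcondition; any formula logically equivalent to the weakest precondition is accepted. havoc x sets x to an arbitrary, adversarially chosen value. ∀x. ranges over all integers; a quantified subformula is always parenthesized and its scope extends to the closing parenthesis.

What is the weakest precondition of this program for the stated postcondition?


Working backward. After the program, the postcondition lim - 6 ≥ 9 ∨ (y - 1 ≥ 5 ∧ 3*y > -9) must hold; in canonical form it is lim ≥ 15 ∨ (y ≥ 6 ∧ 3*y > -9).
Before lim := 2*w + 6: 2*w ≥ 9 ∨ (y ≥ 6 ∧ 3*y > -9)
Before havoc y: ∀y_1. (2*w ≥ 9 ∨ (y_1 ≥ 6 ∧ 3*y_1 > -9))
Before y := 2*w + 6: ∀y_1. (2*w ≥ 9 ∨ (y_1 ≥ 6 ∧ 3*y_1 > -9))
Before y := 2*lim + w - 1: ∀y_1. (2*w ≥ 9 ∨ (y_1 ≥ 6 ∧ 3*y_1 > -9))
Answer: WP = ∀y_1. (2*w ≥ 9 ∨ (y_1 ≥ 6 ∧ 3*y_1 > -9))


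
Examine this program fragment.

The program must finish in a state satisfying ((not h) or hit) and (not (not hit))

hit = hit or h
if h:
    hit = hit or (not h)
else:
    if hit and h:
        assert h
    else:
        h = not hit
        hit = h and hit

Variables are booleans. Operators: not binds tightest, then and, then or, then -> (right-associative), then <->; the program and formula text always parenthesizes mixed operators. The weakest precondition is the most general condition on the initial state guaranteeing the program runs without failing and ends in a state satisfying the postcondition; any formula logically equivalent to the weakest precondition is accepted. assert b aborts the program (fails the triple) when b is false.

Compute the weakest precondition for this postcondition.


Working backward. After the program, the postcondition ((not h) or hit) and (not (not hit)) must hold; in canonical form it is ((not h) or hit) and hit.
Then branch requires ((not h) or hit) and (hit or (not h)); else branch requires ((hit and h) -> (h and ((not h) or hit) and hit)) and hit and h.
Before the if: (h -> (((not h) or hit) and (hit or (not h)))) and ((not h) -> (((hit and h) -> (h and ((not h) or hit) and hit)) and hit and h))
Before hit := hit or h: (not h) -> ((((hit or h) and h) -> (h and (hit or h))) and (hit or h) and h)
Answer: WP = (not h) -> ((((hit or h) and h) -> (h and (hit or h))) and (hit or h) and h)


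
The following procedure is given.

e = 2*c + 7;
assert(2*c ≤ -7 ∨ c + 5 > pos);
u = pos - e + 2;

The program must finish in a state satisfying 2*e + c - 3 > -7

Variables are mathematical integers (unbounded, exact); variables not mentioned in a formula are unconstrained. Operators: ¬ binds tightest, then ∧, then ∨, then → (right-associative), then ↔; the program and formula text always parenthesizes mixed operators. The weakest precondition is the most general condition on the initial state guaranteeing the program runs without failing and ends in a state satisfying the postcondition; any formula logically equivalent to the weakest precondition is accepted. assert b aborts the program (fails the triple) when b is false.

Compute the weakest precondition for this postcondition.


Working backward. After the program, the postcondition 2*e + c - 3 > -7 must hold; in canonical form it is c + 2*e > -4.
Before u := pos - e + 2: c + 2*e > -4
Before assert 2*c ≤ -7 ∨ c + 5 > pos: (2*c ≤ -7 ∨ c > pos - 5) ∧ c + 2*e > -4
Before e := 2*c + 7: (2*c ≤ -7 ∨ c > pos - 5) ∧ 5*c > -18
Answer: WP = (2*c ≤ -7 ∨ c > pos - 5) ∧ 5*c > -18


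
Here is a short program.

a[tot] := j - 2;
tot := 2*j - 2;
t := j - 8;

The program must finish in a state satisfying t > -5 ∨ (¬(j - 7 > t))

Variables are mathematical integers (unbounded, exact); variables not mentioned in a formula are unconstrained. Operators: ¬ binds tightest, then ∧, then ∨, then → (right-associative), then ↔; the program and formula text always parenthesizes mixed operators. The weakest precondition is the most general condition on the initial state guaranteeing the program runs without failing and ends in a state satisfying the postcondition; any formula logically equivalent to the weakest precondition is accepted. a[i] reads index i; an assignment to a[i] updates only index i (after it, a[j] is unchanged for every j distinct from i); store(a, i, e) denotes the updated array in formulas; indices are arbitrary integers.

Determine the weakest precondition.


Working backward. After the program, the postcondition t > -5 ∨ (¬(j - 7 > t)) must hold; in canonical form it is t > -5 ∨ (¬(j > t + 7)).
Before t := j - 8: j > 3
Before tot := 2*j - 2: j > 3
Before a[tot] := j - 2: j > 3
Answer: WP = j > 3


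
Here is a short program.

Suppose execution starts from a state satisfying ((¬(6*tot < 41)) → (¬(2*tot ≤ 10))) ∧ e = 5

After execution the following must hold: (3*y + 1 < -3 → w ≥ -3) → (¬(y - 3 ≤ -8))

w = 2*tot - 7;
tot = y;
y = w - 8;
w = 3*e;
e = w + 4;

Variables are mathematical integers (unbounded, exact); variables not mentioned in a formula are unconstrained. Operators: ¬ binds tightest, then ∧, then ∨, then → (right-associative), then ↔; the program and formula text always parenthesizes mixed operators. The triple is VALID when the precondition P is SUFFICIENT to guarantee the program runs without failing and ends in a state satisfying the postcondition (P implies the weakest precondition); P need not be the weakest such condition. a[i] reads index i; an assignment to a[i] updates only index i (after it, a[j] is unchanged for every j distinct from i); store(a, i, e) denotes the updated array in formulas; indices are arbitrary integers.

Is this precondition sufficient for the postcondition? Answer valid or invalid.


Working backward. After the program, the postcondition (3*y + 1 < -3 → w ≥ -3) → (¬(y - 3 ≤ -8)) must hold; in canonical form it is (3*y < -4 → w ≥ -3) → (¬(y ≤ -5)).
Before e := w + 4: (3*y < -4 → w ≥ -3) → (¬(y ≤ -5))
Before w := 3*e: (3*y < -4 → 3*e ≥ -3) → (¬(y ≤ -5))
Before y := w - 8: (3*w < 20 → 3*e ≥ -3) → (¬(w ≤ 3))
Before tot := y: (3*w < 20 → 3*e ≥ -3) → (¬(w ≤ 3))
Before w := 2*tot - 7: (6*tot < 41 → 3*e ≥ -3) → (¬(2*tot ≤ 10))
The weakest precondition is (6*tot < 41 → 3*e ≥ -3) → (¬(2*tot ≤ 10)).
Check whether ((¬(6*tot < 41)) → (¬(2*tot ≤ 10))) ∧ e = 5 implies it.
Countermodel: at the initial state e = 5, tot = 0, the precondition holds but the weakest precondition fails.
Answer: invalid


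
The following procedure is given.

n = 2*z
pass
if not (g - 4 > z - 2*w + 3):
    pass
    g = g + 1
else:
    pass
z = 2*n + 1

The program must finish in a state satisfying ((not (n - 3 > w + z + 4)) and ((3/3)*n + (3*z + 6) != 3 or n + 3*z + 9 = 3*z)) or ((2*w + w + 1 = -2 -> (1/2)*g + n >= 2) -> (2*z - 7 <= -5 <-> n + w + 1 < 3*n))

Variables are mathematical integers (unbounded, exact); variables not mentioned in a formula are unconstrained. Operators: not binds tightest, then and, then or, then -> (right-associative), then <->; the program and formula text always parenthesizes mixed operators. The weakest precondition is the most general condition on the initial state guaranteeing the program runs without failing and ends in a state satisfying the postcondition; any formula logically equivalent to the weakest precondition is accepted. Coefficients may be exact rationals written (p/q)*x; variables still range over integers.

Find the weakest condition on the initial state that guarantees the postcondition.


Working backward. After the program, the postcondition ((not (n - 3 > w + z + 4)) and ((3/3)*n + (3*z + 6) != 3 or n + 3*z + 9 = 3*z)) or ((2*w + w + 1 = -2 -> (1/2)*g + n >= 2) -> (2*z - 7 <= -5 <-> n + w + 1 < 3*n)) must hold; in canonical form it is ((not (n > w + z + 7)) and (n + 3*z != -3 or n = -9)) or ((3*w = -3 -> (1/2)*g + n >= 2) -> (2*z <= 2 <-> w < 2*n - 1)).
Before z := 2*n + 1: ((not (n + w < -8)) and (7*n != -6 or n = -9)) or ((3*w = -3 -> (1/2)*g + n >= 2) -> (4*n <= 0 <-> w < 2*n - 1))
Then branch requires ((not (n + w < -8)) and (7*n != -6 or n = -9)) or ((3*w = -3 -> (1/2)*g + n >= 3/2) -> (4*n <= 0 <-> w < 2*n - 1)); else branch requires ((not (n + w < -8)) and (7*n != -6 or n = -9)) or ((3*w = -3 -> (1/2)*g + n >= 2) -> (4*n <= 0 <-> w < 2*n - 1)).
Before the if: ((not (g + 2*w > z + 7)) -> (((not (n + w < -8)) and (7*n != -6 or n = -9)) or ((3*w = -3 -> (1/2)*g + n >= 3/2) -> (4*n <= 0 <-> w < 2*n - 1)))) and (g + 2*w > z + 7 -> (((not (n + w < -8)) and (7*n != -6 or n = -9)) or ((3*w = -3 -> (1/2)*g + n >= 2) -> (4*n <= 0 <-> w < 2*n - 1))))
Before skip: ((not (g + 2*w > z + 7)) -> (((not (n + w < -8)) and (7*n != -6 or n = -9)) or ((3*w = -3 -> (1/2)*g + n >= 3/2) -> (4*n <= 0 <-> w < 2*n - 1)))) and (g + 2*w > z + 7 -> (((not (n + w < -8)) and (7*n != -6 or n = -9)) or ((3*w = -3 -> (1/2)*g + n >= 2) -> (4*n <= 0 <-> w < 2*n - 1))))
Before n := 2*z: ((not (g + 2*w > z + 7)) -> (((not (w + 2*z < -8)) and (14*z != -6 or 2*z = -9)) or ((3*w = -3 -> (1/2)*g + 2*z >= 3/2) -> (8*z <= 0 <-> w < 4*z - 1)))) and (g + 2*w > z + 7 -> (((not (w + 2*z < -8)) and (14*z != -6 or 2*z = -9)) or ((3*w = -3 -> (1/2)*g + 2*z >= 2) -> (8*z <= 0 <-> w < 4*z - 1))))
Answer: WP = ((not (g + 2*w > z + 7)) -> (((not (w + 2*z < -8)) and (14*z != -6 or 2*z = -9)) or ((3*w = -3 -> (1/2)*g + 2*z >= 3/2) -> (8*z <= 0 <-> w < 4*z - 1)))) and (g + 2*w > z + 7 -> (((not (w + 2*z < -8)) and (14*z != -6 or 2*z = -9)) or ((3*w = -3 -> (1/2)*g + 2*z >= 2) -> (8*z <= 0 <-> w < 4*z - 1))))


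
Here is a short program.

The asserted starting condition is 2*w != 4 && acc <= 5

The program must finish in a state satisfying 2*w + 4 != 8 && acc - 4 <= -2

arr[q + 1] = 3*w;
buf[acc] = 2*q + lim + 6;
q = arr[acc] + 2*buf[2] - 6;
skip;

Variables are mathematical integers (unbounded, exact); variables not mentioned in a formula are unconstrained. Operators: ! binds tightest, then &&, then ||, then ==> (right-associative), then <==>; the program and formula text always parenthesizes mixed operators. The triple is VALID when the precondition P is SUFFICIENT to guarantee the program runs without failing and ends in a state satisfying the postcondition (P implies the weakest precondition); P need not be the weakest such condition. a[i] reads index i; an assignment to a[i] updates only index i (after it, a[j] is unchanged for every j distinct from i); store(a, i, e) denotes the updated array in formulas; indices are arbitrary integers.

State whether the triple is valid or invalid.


Working backward. After the program, the postcondition 2*w + 4 != 8 && acc - 4 <= -2 must hold; in canonical form it is 2*w != 4 && acc <= 2.
Before skip: 2*w != 4 && acc <= 2
Before q := arr[acc] + 2*buf[2] - 6: 2*w != 4 && acc <= 2
Before buf[acc] := 2*q + lim + 6: 2*w != 4 && acc <= 2
Before arr[q + 1] := 3*w: 2*w != 4 && acc <= 2
The weakest precondition is 2*w != 4 && acc <= 2.
Check whether 2*w != 4 && acc <= 5 implies it.
Countermodel: at the initial state acc = 3, w = 3, the precondition holds but the weakest precondition fails.
Answer: invalid
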